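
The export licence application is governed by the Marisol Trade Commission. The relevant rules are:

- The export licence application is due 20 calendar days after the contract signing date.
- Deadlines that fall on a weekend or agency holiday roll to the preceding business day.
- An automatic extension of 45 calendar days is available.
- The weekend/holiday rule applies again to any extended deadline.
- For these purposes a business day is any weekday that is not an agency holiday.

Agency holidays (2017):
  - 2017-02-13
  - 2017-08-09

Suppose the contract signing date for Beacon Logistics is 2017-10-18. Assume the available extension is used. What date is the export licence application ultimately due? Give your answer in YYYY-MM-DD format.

Adding 20 calendar days to 2017-10-18 gives 2017-11-07.
2017-11-07 is a Tuesday and not a listed holiday, so it stands.
Add the 45 calendar-day extension to 2017-11-07: 2017-12-22.
Since 2017-12-22 is a Friday and not a holiday, the date is unchanged.
So the filing is due 2017-12-22.

2017-12-22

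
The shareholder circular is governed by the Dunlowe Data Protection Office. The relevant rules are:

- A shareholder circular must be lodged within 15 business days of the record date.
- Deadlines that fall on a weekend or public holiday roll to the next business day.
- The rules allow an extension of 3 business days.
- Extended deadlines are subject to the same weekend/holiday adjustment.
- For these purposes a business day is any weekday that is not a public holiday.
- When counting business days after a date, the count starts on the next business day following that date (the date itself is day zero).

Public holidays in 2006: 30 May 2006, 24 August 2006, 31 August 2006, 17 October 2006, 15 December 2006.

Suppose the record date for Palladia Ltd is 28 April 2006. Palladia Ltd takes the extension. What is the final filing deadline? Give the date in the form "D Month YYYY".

24 May 2006

15 business days after 28 April 2006, excluding weekends and holidays, is 19 May 2006.
19 May 2006 falls on a Friday, which is a business day, so no adjustment is needed.
Counting 3 further business days from 19 May 2006 reaches 24 May 2006.
Since 24 May 2006 is a Wednesday and not a holiday, the date is unchanged.
The final due date is 24 May 2006.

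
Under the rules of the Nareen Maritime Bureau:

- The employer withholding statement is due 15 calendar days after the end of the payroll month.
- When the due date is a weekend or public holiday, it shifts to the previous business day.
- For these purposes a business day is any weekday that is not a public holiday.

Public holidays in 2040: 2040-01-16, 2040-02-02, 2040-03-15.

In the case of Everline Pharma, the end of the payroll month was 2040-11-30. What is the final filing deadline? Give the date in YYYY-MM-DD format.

Adding 15 calendar days to 2040-11-30 gives 2040-12-15.
2040-12-15 is a Saturday, so it moves to the preceding business day, 2040-12-14 (Friday).
So the filing is due 2040-12-14.

2040-12-14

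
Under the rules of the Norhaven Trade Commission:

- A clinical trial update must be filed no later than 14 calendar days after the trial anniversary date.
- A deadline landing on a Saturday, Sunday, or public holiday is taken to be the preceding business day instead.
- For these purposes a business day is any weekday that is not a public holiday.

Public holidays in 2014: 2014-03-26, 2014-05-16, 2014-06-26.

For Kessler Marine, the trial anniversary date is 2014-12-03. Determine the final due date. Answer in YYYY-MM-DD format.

Trigger date 2014-12-03 + 14 calendar days = 2014-12-17.
Since 2014-12-17 is a Wednesday and not a holiday, the date is unchanged.
Deadline: 2014-12-17.

2014-12-17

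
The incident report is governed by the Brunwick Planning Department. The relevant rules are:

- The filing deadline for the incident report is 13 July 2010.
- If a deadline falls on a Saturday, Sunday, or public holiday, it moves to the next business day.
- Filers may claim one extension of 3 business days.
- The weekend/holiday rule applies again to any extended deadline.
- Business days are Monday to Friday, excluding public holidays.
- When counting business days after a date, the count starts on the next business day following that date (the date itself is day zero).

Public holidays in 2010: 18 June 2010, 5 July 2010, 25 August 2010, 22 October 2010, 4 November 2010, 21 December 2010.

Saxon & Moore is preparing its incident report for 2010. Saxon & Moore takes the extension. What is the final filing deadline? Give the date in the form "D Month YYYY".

16 July 2010

The stated deadline is 13 July 2010.
13 July 2010 falls on a Tuesday, which is a business day, so no adjustment is needed.
Applying the 3-business-day extension: 3 business days after 13 July 2010 is 16 July 2010.
16 July 2010 (Friday) is already a business day.
Final deadline: 16 July 2010.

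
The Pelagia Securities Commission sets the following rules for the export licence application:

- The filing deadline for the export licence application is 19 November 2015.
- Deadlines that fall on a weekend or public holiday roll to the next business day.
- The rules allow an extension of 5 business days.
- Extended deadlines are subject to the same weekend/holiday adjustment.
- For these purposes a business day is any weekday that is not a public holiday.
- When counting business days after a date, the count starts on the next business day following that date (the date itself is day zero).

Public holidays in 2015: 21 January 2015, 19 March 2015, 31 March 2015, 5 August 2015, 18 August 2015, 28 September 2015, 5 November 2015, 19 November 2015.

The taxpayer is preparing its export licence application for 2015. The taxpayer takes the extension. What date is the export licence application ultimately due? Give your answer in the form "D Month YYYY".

The statutory due date is 19 November 2015.
Because 19 November 2015 is a listed holiday, the deadline becomes 20 November 2015 (Friday).
The 5-business-day extension runs from 20 November 2015 to 27 November 2015.
27 November 2015 (Friday) is already a business day.
So the filing is due 27 November 2015.

27 November 2015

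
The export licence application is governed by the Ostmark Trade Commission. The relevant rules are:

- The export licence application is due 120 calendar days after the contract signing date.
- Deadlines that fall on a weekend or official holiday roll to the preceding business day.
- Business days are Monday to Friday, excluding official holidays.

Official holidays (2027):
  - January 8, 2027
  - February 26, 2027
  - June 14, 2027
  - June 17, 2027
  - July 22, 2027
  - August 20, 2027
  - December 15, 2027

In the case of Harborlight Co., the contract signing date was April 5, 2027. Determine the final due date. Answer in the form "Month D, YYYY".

From April 5, 2027, 120 calendar days later is August 3, 2027.
August 3, 2027 is a Tuesday and not a listed holiday, so it stands.
Final deadline: August 3, 2027.

August 3, 2027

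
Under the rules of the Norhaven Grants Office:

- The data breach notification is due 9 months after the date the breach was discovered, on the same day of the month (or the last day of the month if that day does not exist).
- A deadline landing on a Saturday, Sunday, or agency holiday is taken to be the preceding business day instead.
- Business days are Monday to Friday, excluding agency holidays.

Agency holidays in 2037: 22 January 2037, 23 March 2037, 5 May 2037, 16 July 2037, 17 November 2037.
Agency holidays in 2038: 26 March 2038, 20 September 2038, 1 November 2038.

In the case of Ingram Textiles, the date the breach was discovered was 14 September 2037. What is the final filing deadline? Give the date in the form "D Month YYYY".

14 June 2038

Moving 9 months forward from 14 September 2037 on the corresponding day gives 14 June 2038.
14 June 2038 falls on a Monday, which is a business day, so no adjustment is needed.
So the filing is due 14 June 2038.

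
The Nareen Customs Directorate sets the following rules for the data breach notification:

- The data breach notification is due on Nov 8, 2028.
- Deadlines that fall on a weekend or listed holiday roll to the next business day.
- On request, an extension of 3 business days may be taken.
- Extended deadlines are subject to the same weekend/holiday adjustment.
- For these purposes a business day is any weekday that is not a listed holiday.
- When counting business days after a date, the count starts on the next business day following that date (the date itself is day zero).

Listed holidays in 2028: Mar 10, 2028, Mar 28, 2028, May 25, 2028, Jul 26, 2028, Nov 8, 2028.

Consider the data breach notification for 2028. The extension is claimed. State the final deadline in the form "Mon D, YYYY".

The stated deadline is Nov 8, 2028.
Nov 8, 2028 is a listed holiday, so it moves to the next business day, Nov 9, 2028 (Thursday).
Applying the 3-business-day extension: 3 business days after Nov 9, 2028 is Nov 14, 2028.
Nov 14, 2028 is a Tuesday and not a listed holiday, so it stands.
The final due date is Nov 14, 2028.

Nov 14, 2028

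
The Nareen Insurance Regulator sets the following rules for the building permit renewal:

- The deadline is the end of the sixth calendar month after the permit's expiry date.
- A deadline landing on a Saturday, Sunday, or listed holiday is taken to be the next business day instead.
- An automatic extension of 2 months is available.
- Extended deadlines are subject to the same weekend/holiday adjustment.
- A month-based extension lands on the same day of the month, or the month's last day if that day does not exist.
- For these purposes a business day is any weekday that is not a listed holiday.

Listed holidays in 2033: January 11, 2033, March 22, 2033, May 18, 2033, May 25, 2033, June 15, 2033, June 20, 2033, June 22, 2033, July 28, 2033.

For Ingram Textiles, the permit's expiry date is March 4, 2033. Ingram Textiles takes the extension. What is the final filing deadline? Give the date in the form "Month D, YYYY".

The sixth month after March 4, 2033 is September 2033, whose last day is September 30, 2033.
Since September 30, 2033 is a Friday and not a holiday, the date is unchanged.
Applying the 2 months extension: 2 months after September 30, 2033 is November 30, 2033.
November 30, 2033 is a Wednesday and not a listed holiday, so it stands.
Final deadline: November 30, 2033.

November 30, 2033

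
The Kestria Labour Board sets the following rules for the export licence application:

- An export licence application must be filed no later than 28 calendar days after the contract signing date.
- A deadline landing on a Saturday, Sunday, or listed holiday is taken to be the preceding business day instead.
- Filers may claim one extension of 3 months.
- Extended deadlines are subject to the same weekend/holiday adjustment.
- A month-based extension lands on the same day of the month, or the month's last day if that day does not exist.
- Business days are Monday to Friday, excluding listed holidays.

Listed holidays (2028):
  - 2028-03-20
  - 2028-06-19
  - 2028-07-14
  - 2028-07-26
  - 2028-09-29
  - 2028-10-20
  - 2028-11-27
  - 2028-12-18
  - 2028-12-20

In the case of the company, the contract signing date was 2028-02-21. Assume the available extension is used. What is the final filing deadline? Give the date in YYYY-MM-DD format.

2028-06-16

Trigger date 2028-02-21 + 28 calendar days = 2028-03-20.
2028-03-20 is a listed holiday, so it moves to the preceding business day, 2028-03-17 (Friday).
Add 3 months to 2028-03-17: 2028-06-17.
Because 2028-06-17 is a Saturday, the deadline becomes 2028-06-16 (Friday).
Final deadline: 2028-06-16.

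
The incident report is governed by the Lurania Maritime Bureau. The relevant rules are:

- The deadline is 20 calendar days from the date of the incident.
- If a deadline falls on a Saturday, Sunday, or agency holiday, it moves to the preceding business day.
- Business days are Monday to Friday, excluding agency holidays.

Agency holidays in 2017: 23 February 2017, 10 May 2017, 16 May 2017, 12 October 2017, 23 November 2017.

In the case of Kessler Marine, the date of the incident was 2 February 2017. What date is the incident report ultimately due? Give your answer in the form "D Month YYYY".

22 February 2017

From 2 February 2017, 20 calendar days later is 22 February 2017.
Since 22 February 2017 is a Wednesday and not a holiday, the date is unchanged.
Final deadline: 22 February 2017.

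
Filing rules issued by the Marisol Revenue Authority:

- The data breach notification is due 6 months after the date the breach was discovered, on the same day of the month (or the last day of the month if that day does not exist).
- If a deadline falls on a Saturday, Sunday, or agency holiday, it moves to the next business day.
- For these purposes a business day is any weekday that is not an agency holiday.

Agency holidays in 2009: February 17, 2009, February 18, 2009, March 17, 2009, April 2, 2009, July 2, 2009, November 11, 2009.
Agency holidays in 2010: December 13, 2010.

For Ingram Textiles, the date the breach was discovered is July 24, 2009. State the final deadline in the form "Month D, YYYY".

January 25, 2010

6 months from July 24, 2009 is January 24, 2010.
January 24, 2010 is a Sunday, so it moves to the next business day, January 25, 2010 (Monday).
So the filing is due January 25, 2010.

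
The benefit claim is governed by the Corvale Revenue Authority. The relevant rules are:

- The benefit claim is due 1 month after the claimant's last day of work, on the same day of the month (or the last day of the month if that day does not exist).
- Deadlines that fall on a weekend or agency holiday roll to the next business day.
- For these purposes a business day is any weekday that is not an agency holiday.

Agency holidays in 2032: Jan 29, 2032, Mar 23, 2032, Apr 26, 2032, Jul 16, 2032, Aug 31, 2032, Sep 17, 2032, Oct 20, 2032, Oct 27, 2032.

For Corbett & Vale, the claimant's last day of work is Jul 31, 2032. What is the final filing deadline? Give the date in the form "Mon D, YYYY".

1 month after Jul 31, 2032, on the same day of the month, is Aug 31, 2032.
Because Aug 31, 2032 is a listed holiday, the deadline becomes Sep 1, 2032 (Wednesday).
Final deadline: Sep 1, 2032.

Sep 1, 2032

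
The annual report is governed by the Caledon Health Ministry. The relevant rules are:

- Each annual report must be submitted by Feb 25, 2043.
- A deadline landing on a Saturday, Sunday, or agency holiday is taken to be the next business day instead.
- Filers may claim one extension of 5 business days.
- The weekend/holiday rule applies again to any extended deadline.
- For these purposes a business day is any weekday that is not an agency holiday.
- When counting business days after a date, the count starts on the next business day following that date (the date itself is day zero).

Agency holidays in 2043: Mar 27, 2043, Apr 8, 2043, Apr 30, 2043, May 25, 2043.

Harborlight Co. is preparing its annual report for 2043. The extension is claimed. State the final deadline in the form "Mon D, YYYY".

Mar 4, 2043

Start from the fixed due date, Feb 25, 2043.
Since Feb 25, 2043 is a Wednesday and not a holiday, the date is unchanged.
Counting 5 further business days from Feb 25, 2043 reaches Mar 4, 2043.
Mar 4, 2043 falls on a Wednesday, which is a business day, so no adjustment is needed.
So the filing is due Mar 4, 2043.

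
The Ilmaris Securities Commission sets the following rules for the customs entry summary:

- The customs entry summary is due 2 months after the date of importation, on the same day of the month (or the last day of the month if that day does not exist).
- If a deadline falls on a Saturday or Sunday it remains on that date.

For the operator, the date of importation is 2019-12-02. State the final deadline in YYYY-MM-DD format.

2020-02-02

2 months from 2019-12-02 is 2020-02-02.
No adjustment is made for weekends or holidays, so 2020-02-02 stands.
So the filing is due 2020-02-02.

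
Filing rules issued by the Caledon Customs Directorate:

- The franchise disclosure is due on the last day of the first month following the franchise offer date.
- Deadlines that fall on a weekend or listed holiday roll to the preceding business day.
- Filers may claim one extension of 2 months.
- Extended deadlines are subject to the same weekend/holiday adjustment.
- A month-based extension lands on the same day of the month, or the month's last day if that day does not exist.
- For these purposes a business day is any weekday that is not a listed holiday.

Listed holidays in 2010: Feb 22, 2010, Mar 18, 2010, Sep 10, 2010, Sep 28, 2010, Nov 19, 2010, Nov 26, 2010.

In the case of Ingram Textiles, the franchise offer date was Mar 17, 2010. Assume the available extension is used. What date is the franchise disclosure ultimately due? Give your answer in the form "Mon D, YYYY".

Jun 30, 2010

1 month after Mar 17, 2010 falls in April 2010; the last day of that month is Apr 30, 2010.
Since Apr 30, 2010 is a Friday and not a holiday, the date is unchanged.
Add 2 months to Apr 30, 2010: Jun 30, 2010.
Jun 30, 2010 is a Wednesday and not a listed holiday, so it stands.
Deadline: Jun 30, 2010.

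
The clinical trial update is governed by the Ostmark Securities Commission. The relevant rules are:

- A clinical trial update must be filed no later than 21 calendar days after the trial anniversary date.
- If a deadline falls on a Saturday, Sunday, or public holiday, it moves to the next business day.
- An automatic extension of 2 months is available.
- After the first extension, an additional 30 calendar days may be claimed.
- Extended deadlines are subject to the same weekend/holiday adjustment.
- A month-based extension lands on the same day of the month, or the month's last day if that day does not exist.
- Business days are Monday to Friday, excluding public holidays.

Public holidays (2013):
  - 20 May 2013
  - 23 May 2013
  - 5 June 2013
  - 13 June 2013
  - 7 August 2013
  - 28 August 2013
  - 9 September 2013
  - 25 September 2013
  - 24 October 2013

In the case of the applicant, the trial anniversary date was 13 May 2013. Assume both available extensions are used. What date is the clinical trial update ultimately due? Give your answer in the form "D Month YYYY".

4 September 2013

Adding 21 calendar days to 13 May 2013 gives 3 June 2013.
3 June 2013 is a Monday and not a listed holiday, so it stands.
Applying the 2 months extension: 2 months after 3 June 2013 is 3 August 2013.
Because 3 August 2013 is a Saturday, the deadline becomes 5 August 2013 (Monday).
Add the 30 calendar-day extension to 5 August 2013: 4 September 2013.
Since 4 September 2013 is a Wednesday and not a holiday, the date is unchanged.
Deadline: 4 September 2013.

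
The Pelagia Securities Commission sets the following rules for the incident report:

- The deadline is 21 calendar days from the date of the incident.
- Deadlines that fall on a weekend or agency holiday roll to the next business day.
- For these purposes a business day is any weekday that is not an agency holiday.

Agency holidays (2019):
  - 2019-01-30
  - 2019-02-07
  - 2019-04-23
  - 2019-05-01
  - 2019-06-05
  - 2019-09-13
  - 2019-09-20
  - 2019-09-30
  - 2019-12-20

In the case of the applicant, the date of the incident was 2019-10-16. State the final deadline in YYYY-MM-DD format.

Adding 21 calendar days to 2019-10-16 gives 2019-11-06.
2019-11-06 (Wednesday) is already a business day.
Deadline: 2019-11-06.

2019-11-06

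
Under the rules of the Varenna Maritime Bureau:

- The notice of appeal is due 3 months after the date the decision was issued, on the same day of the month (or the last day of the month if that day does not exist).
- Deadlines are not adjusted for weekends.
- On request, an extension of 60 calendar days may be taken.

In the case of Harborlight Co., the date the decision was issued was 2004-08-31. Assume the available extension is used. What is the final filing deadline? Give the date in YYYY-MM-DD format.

Moving 3 months forward from 2004-08-31 on the corresponding day gives 2004-11-30 (day 31 does not exist in November, so the month's last day is used).
No adjustment is made for weekends or holidays, so 2004-11-30 stands.
Applying the 60-calendar-day extension: 2004-11-30 + 60 days = 2005-01-29.
No adjustment is made for weekends or holidays, so 2005-01-29 stands.
Deadline: 2005-01-29.

2005-01-29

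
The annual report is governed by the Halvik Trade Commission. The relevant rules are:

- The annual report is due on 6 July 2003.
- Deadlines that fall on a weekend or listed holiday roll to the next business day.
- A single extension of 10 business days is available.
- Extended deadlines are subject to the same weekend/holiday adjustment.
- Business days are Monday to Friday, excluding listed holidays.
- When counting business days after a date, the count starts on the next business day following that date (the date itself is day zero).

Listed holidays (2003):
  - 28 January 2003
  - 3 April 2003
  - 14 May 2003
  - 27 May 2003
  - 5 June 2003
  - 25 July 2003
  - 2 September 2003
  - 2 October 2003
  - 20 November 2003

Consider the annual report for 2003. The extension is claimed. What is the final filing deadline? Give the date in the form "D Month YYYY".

21 July 2003

The stated deadline is 6 July 2003.
6 July 2003 falls on a Sunday. Rolling to the next business day gives 7 July 2003, a Monday.
Applying the 10-business-day extension: 10 business days after 7 July 2003 is 21 July 2003.
21 July 2003 is a Monday and not a listed holiday, so it stands.
Final deadline: 21 July 2003.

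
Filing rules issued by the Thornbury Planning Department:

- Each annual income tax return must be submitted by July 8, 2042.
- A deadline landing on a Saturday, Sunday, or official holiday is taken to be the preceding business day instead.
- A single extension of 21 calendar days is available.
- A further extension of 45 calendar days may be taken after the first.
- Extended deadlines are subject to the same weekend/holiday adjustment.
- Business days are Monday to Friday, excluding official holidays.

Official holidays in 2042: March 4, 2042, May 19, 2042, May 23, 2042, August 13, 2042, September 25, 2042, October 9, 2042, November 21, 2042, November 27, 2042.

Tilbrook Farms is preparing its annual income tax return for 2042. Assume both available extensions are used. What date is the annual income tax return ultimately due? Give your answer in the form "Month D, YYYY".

September 12, 2042

The statutory due date is July 8, 2042.
July 8, 2042 (Tuesday) is already a business day.
Add the 21 calendar-day extension to July 8, 2042: July 29, 2042.
July 29, 2042 is a Tuesday and not a listed holiday, so it stands.
With the 45-day extension, July 29, 2042 becomes September 12, 2042.
Since September 12, 2042 is a Friday and not a holiday, the date is unchanged.
So the filing is due September 12, 2042.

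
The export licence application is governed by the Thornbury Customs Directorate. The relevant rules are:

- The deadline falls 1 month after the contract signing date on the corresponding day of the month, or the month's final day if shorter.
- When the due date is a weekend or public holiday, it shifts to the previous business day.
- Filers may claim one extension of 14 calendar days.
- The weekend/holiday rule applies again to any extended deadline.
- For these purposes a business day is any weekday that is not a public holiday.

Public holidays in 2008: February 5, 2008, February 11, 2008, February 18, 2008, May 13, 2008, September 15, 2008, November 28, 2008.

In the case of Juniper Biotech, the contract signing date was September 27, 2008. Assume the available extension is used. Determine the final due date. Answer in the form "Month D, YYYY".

November 10, 2008

1 month from September 27, 2008 is October 27, 2008.
October 27, 2008 falls on a Monday, which is a business day, so no adjustment is needed.
Applying the 14-calendar-day extension: October 27, 2008 + 14 days = November 10, 2008.
November 10, 2008 is a Monday and not a listed holiday, so it stands.
The final due date is November 10, 2008.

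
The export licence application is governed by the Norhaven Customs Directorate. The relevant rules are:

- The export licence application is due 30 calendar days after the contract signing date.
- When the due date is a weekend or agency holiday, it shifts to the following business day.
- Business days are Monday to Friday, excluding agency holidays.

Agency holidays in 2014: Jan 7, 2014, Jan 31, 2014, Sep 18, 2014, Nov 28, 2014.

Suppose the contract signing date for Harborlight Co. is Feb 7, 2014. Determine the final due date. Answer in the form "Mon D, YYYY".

Mar 10, 2014

Adding 30 calendar days to Feb 7, 2014 gives Mar 9, 2014.
Mar 9, 2014 is a Sunday, so it moves to the next business day, Mar 10, 2014 (Monday).
Deadline: Mar 10, 2014.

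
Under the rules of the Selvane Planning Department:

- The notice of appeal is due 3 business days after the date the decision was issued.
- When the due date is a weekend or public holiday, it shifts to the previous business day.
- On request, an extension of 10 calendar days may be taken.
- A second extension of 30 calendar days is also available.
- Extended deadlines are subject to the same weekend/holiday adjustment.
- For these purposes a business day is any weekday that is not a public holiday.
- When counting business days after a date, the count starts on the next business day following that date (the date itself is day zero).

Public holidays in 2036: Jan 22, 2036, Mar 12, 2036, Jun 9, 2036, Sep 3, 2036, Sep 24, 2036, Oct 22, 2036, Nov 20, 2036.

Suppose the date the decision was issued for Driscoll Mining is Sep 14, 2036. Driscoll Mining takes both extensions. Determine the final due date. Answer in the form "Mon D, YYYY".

Oct 24, 2036

3 business days after Sep 14, 2036, excluding weekends and holidays, is Sep 17, 2036.
Sep 17, 2036 falls on a Wednesday, which is a business day, so no adjustment is needed.
The 10-calendar-day extension moves the deadline from Sep 17, 2036 to Sep 27, 2036.
Because Sep 27, 2036 is a Saturday, the deadline becomes Sep 26, 2036 (Friday).
With the 30-day extension, Sep 26, 2036 becomes Oct 26, 2036.
Because Oct 26, 2036 is a Sunday, the deadline becomes Oct 24, 2036 (Friday).
Deadline: Oct 24, 2036.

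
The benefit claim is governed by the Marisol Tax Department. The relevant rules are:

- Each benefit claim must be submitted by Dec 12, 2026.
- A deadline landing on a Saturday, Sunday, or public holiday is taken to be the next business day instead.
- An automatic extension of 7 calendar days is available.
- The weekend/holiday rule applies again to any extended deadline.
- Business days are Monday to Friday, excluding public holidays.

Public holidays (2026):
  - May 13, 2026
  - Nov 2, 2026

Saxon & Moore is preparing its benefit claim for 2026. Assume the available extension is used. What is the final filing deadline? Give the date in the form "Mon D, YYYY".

The stated deadline is Dec 12, 2026.
Dec 12, 2026 falls on a Saturday. Rolling to the next business day gives Dec 14, 2026, a Monday.
Add the 7 calendar-day extension to Dec 14, 2026: Dec 21, 2026.
Dec 21, 2026 falls on a Monday, which is a business day, so no adjustment is needed.
The final due date is Dec 21, 2026.

Dec 21, 2026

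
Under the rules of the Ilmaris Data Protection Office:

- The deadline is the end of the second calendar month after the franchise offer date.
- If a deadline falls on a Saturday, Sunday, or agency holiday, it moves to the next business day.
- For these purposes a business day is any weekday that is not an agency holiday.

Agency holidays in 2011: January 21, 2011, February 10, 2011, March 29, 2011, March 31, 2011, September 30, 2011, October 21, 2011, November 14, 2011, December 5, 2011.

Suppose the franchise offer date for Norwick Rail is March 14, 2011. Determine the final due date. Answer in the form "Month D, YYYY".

2 months after March 14, 2011 falls in May 2011; the last day of that month is May 31, 2011.
May 31, 2011 falls on a Tuesday, which is a business day, so no adjustment is needed.
So the filing is due May 31, 2011.

May 31, 2011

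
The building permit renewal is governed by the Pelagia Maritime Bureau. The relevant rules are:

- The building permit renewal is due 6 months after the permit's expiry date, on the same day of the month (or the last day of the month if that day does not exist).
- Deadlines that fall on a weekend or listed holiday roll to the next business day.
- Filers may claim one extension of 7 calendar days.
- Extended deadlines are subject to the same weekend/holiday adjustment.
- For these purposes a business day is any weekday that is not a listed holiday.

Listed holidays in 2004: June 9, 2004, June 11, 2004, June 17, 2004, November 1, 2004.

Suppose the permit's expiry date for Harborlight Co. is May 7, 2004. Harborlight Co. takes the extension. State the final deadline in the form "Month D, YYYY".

November 15, 2004

Moving 6 months forward from May 7, 2004 on the corresponding day gives November 7, 2004.
November 7, 2004 is a Sunday; the next business day is November 8, 2004 (Monday).
Applying the 7-calendar-day extension: November 8, 2004 + 7 days = November 15, 2004.
November 15, 2004 (Monday) is already a business day.
Deadline: November 15, 2004.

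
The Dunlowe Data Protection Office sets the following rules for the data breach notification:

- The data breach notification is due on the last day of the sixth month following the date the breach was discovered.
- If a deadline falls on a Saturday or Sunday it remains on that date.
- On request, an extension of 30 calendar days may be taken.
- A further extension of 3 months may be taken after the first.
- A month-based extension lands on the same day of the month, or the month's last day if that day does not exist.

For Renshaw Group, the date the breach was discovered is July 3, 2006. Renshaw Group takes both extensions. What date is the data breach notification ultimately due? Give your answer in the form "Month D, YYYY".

6 months after July 3, 2006 falls in January 2007; the last day of that month is January 31, 2007.
January 31, 2007 falls on a Wednesday. The rules make no weekend/holiday allowance, so it remains January 31, 2007.
Applying the 30-calendar-day extension: January 31, 2007 + 30 days = March 2, 2007.
March 2, 2007 is a Friday; no weekend or holiday adjustment applies.
The 3 months extension carries March 2, 2007 to June 2, 2007.
June 2, 2007 is a Saturday; no weekend or holiday adjustment applies.
Deadline: June 2, 2007.

June 2, 2007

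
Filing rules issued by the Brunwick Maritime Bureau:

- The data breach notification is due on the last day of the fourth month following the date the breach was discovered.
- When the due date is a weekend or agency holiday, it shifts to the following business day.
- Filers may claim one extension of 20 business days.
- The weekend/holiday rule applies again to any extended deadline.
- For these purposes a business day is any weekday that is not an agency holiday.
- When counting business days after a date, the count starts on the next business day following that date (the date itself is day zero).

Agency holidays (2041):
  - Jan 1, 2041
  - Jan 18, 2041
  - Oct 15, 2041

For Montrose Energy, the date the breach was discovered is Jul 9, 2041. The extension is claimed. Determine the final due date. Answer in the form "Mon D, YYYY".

The fourth month after Jul 9, 2041 is November 2041, whose last day is Nov 30, 2041.
Because Nov 30, 2041 is a Saturday, the deadline becomes Dec 2, 2041 (Monday).
Applying the 20-business-day extension: 20 business days after Dec 2, 2041 is Dec 30, 2041.
Dec 30, 2041 falls on a Monday, which is a business day, so no adjustment is needed.
So the filing is due Dec 30, 2041.

Dec 30, 2041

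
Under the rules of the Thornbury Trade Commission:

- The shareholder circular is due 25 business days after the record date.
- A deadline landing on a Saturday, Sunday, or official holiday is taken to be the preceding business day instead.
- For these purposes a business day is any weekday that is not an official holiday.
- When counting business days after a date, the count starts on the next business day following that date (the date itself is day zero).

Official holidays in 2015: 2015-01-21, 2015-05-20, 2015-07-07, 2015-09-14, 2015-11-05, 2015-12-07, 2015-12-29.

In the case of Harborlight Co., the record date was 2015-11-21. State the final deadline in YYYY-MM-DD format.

25 business days after 2015-11-21, excluding weekends and holidays, is 2015-12-28.
2015-12-28 falls on a Monday, which is a business day, so no adjustment is needed.
The final due date is 2015-12-28.

2015-12-28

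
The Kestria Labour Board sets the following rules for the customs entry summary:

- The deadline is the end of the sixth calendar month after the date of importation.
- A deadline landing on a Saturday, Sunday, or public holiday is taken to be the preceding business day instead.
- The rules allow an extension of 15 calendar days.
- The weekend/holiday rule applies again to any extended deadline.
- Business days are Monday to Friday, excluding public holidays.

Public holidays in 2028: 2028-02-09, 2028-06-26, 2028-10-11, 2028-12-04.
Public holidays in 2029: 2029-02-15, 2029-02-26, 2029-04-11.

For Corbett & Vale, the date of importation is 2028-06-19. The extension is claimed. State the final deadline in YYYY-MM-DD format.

2029-01-12

6 months after 2028-06-19 is December 2028; that month ends on 2028-12-31.
2028-12-31 is a Sunday, so it moves to the preceding business day, 2028-12-29 (Friday).
With the 15-day extension, 2028-12-29 becomes 2029-01-13.
2029-01-13 is a Saturday, so it moves to the preceding business day, 2029-01-12 (Friday).
The final due date is 2029-01-12.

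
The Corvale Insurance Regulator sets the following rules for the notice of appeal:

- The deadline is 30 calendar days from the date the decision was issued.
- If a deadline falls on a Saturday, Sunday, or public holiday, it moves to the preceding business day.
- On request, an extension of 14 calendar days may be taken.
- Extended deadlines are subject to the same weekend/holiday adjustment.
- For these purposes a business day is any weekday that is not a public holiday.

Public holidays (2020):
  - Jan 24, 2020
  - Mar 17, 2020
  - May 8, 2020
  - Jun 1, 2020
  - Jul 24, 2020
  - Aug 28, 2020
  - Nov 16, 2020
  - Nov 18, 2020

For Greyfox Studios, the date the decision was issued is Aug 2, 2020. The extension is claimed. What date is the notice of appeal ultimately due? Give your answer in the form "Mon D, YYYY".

Adding 30 calendar days to Aug 2, 2020 gives Sep 1, 2020.
Sep 1, 2020 (Tuesday) is already a business day.
The 14-calendar-day extension moves the deadline from Sep 1, 2020 to Sep 15, 2020.
Sep 15, 2020 (Tuesday) is already a business day.
Deadline: Sep 15, 2020.

Sep 15, 2020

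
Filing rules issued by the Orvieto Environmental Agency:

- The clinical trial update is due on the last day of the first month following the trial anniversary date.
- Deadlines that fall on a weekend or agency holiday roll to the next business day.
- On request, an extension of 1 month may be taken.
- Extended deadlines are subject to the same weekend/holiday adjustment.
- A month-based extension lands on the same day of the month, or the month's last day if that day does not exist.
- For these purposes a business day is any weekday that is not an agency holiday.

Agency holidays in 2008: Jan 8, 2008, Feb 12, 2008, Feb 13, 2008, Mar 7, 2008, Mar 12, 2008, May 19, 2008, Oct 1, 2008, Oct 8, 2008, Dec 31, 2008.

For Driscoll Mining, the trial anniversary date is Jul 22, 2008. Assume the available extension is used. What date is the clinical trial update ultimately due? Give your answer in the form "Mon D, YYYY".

The first month after Jul 22, 2008 is August 2008, whose last day is Aug 31, 2008.
Aug 31, 2008 falls on a Sunday. Rolling to the next business day gives Sep 1, 2008, a Monday.
Add 1 month to Sep 1, 2008: Oct 1, 2008.
Because Oct 1, 2008 is a listed holiday, the deadline becomes Oct 2, 2008 (Thursday).
So the filing is due Oct 2, 2008.

Oct 2, 2008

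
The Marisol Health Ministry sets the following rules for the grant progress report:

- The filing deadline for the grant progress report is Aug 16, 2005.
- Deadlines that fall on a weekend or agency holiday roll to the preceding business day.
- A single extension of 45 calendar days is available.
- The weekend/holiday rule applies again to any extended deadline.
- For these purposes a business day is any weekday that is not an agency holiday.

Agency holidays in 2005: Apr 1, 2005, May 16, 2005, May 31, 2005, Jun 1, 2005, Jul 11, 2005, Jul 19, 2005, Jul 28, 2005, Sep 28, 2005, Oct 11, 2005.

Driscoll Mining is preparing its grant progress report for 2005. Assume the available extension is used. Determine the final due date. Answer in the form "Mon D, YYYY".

The statutory due date is Aug 16, 2005.
Aug 16, 2005 is a Tuesday and not a listed holiday, so it stands.
Applying the 45-calendar-day extension: Aug 16, 2005 + 45 days = Sep 30, 2005.
Sep 30, 2005 (Friday) is already a business day.
The final due date is Sep 30, 2005.

Sep 30, 2005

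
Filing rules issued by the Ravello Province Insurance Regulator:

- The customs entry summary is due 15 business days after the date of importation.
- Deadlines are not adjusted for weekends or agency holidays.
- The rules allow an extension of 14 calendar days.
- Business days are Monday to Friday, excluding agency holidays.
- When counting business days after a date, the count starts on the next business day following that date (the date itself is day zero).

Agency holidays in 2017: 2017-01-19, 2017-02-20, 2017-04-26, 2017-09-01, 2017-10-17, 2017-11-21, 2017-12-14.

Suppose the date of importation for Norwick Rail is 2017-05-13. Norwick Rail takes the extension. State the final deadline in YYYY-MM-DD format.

2017-06-16

Starting the day after 2017-05-13 and counting 15 business days lands on 2017-06-02.
No adjustment is made for weekends or holidays, so 2017-06-02 stands.
The 14-calendar-day extension moves the deadline from 2017-06-02 to 2017-06-16.
2017-06-16 falls on a Friday. The rules make no weekend/holiday allowance, so it remains 2017-06-16.
The final due date is 2017-06-16.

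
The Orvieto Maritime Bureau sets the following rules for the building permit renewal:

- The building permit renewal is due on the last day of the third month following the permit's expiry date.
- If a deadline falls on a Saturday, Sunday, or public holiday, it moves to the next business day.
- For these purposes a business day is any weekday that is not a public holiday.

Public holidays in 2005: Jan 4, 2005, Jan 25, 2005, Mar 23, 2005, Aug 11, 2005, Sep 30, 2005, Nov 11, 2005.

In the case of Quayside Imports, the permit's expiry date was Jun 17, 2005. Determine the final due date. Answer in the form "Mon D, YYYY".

3 months after Jun 17, 2005 falls in September 2005; the last day of that month is Sep 30, 2005.
Sep 30, 2005 is a listed holiday; the next business day is Oct 3, 2005 (Monday).
Final deadline: Oct 3, 2005.

Oct 3, 2005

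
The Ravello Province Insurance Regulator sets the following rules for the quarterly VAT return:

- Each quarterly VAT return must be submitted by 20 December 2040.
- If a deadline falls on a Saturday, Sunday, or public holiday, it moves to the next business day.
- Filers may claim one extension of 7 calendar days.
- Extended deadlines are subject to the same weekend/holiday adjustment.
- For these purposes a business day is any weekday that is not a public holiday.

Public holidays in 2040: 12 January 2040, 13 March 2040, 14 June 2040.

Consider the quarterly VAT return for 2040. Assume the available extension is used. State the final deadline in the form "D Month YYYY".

27 December 2040

The stated deadline is 20 December 2040.
Since 20 December 2040 is a Thursday and not a holiday, the date is unchanged.
With the 7-day extension, 20 December 2040 becomes 27 December 2040.
Since 27 December 2040 is a Thursday and not a holiday, the date is unchanged.
Deadline: 27 December 2040.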